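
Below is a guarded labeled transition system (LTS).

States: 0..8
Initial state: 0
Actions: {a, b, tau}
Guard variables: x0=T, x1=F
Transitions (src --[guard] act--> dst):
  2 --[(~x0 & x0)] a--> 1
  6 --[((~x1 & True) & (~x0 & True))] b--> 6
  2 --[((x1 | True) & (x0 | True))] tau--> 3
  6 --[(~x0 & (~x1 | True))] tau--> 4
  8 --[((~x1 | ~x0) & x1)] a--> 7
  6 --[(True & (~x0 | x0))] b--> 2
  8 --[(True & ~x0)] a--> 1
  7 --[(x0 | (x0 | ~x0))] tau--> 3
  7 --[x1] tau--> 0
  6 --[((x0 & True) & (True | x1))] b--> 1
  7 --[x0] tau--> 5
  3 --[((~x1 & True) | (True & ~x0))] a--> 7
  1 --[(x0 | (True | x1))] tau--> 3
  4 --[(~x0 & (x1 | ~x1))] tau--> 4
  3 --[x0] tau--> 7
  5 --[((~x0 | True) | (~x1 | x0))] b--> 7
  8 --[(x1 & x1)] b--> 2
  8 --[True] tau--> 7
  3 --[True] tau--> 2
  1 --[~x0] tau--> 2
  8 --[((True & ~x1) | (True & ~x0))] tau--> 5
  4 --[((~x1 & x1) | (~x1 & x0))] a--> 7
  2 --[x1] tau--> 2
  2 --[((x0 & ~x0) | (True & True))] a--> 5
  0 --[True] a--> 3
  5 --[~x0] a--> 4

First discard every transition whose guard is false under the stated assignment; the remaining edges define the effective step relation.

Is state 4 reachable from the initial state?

15 transition(s) survive guard evaluation.
L0 = {0}
L1 = {3}  total {0,3}
L2 = {2,7}  total {0,2,3,7}
L3 = {5}  total {0,2,3,5,7}
Reach set: {0,2,3,5,7}

Answer: UNREACHABLE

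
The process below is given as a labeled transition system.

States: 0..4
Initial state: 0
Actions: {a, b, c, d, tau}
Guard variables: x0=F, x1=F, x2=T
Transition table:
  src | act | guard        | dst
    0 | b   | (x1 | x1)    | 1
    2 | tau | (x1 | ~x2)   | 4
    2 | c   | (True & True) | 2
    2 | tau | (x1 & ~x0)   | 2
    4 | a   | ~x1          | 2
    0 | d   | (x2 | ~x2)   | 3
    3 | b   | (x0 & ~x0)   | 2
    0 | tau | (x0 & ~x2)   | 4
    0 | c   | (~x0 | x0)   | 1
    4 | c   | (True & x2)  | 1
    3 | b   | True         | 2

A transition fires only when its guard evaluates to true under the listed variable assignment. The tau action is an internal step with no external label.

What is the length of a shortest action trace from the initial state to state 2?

Layered search for 2:
  Layer 0: {0}
  Layer 1: {1,3}
  Layer 2: {2}
first hit 2 at d=2 via d·b

Answer: 2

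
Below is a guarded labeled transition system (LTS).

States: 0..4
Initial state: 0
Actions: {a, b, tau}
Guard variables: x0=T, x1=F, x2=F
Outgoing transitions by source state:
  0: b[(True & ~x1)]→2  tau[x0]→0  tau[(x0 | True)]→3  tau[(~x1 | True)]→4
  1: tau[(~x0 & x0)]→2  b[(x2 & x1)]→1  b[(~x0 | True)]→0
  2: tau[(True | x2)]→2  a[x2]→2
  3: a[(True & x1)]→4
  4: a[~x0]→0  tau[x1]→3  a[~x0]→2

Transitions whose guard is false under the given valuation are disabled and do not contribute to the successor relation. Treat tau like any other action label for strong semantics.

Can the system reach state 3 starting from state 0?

6 transition(s) survive guard evaluation.
Layer 0: {0}
Layer 1: {2,3,4}  now seen {0,2,3,4}
Reach set: {0,2,3,4}
witness 3: tau

Answer: REACHABLE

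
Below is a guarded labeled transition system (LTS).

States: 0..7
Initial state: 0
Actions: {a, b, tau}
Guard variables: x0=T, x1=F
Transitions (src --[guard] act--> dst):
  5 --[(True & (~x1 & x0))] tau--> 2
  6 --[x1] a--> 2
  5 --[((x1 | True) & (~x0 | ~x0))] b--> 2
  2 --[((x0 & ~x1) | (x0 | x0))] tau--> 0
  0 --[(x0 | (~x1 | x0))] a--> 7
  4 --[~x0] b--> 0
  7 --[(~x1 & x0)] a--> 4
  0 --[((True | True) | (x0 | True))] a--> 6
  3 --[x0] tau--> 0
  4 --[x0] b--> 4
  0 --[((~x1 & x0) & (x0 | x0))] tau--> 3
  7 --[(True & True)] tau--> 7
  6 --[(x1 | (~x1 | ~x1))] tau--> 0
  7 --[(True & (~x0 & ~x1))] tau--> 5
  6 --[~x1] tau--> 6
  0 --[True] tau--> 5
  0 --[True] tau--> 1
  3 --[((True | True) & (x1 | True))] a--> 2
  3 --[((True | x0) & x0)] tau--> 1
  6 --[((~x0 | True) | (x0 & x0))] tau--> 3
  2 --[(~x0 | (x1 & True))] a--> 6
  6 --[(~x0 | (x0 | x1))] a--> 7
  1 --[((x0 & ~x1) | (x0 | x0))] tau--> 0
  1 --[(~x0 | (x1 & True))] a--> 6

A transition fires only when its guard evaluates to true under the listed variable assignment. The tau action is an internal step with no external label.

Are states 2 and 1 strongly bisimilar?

Refine partition for ~:
  π0 = {{0,1,2,3,4,5,6,7}}
  π1 = {{0,3,6,7},{1,2,5},{4}}
  π2 = {{0},{1,2},{3},{4},{5},{6},{7}}
Fixed point at round 3; 7 class(es).
2∈{1,2}, 1∈{1,2}

Answer: BISIMILAR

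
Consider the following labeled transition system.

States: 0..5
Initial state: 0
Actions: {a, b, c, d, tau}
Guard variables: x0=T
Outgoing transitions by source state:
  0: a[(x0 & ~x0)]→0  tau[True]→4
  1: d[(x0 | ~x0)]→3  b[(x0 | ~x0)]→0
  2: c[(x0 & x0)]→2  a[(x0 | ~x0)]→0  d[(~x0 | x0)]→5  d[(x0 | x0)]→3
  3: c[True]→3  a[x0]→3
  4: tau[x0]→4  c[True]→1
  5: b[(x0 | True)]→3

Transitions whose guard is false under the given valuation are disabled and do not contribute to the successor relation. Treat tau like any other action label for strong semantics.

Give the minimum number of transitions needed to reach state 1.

Answer: 2

Working:
Breadth-first toward 1:
  Layer 0: {0}
  Layer 1: {4}
  Layer 2: {1}
first hit 1 at d=2 via tau·c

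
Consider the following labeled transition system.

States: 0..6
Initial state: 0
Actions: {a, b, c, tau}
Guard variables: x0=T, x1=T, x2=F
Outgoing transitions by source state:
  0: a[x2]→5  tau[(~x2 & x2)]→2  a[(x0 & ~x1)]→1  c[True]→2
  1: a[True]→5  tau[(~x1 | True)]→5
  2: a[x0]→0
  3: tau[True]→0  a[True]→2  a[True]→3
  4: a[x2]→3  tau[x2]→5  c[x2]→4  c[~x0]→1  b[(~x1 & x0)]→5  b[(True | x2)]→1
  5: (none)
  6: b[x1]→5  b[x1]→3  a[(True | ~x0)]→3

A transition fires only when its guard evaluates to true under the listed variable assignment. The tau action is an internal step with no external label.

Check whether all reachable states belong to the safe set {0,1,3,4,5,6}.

Inv-set: {0,1,3,4,5,6}
R = {0,2}
  0: ✓
  2: VIOLATES
witness against invariant: c → 2

Answer: INVARIANT VIOLATED at state 2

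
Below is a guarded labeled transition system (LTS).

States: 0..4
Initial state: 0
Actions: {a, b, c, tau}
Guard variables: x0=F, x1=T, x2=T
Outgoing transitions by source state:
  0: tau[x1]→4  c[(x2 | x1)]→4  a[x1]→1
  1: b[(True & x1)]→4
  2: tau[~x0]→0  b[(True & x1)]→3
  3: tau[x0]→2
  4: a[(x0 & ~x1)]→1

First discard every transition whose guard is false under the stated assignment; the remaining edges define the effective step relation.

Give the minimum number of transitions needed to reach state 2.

Layered search for 2:
  Layer 0: {0}
  Layer 1: {1,4}
2 never appears.

Answer: UNREACHABLE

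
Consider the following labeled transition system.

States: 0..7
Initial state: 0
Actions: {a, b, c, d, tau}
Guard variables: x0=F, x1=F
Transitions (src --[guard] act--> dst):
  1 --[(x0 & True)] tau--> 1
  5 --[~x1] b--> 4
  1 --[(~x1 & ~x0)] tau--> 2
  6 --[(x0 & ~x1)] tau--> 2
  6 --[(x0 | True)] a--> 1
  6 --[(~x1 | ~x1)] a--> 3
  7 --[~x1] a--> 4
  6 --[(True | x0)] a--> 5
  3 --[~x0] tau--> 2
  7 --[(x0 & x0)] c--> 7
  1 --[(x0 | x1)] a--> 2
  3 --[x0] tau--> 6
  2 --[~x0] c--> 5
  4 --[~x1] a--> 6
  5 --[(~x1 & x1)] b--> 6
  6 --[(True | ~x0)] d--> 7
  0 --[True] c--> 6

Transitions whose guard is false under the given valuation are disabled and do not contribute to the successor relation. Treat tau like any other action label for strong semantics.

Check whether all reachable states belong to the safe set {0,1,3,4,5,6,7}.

Inv-set: {0,1,3,4,5,6,7}
R = {0,1,2,3,4,5,6,7}
  0: ✓
  1: ✓
  2: outside
  3: ✓
  4: ✓
  5: ✓
  6: ✓
  7: ✓
witness against invariant: c·a·tau → 2

Answer: INVARIANT VIOLATED at state 2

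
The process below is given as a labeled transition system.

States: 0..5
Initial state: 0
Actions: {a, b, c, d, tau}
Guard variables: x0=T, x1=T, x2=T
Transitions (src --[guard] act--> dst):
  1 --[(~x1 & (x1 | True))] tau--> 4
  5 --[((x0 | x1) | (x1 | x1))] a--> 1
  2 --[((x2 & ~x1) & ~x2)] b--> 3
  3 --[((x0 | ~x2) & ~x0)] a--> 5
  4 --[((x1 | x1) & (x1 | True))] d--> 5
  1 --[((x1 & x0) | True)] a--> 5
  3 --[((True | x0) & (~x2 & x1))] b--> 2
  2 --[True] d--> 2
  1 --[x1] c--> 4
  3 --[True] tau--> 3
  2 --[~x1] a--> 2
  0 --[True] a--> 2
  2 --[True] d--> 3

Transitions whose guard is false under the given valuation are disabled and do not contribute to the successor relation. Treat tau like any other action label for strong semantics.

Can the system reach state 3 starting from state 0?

8 transition(s) survive guard evaluation.
L0 = {0}
L1 = {2}  now seen {0,2}
L2 = {3}  now seen {0,2,3}
Reach set: {0,2,3}
witness 3: a·d

Answer: REACHABLE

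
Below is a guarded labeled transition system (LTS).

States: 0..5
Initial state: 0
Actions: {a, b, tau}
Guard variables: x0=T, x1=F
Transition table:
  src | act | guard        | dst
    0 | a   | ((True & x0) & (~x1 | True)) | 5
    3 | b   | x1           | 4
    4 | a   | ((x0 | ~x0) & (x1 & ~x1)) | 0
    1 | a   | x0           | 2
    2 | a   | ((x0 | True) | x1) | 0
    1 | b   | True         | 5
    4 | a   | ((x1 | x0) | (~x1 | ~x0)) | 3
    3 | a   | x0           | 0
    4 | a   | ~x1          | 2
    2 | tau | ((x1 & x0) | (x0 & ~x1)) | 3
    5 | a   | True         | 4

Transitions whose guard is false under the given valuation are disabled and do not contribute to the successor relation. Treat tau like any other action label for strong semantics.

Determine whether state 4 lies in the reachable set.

After dropping false guards: 9 live edges.
depth 0: {0}
depth 1: {5}  cumulative {0,5}
depth 2: {4}  cumulative {0,4,5}
depth 3: {2,3}  cumulative {0,2,3,4,5}
Reachable = {0,2,3,4,5}
trace reaching 4: a·a

Answer: REACHABLE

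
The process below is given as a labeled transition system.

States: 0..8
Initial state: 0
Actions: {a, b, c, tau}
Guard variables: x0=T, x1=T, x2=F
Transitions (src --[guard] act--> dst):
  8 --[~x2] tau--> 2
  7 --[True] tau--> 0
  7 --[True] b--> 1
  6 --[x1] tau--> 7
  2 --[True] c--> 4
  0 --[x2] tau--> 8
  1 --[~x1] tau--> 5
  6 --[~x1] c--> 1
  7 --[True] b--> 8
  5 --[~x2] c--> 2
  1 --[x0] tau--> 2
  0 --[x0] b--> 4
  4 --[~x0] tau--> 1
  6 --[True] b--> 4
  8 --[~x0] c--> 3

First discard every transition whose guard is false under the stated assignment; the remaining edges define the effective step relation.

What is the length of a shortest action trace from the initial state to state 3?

BFS to 3:
  depth 0: {0}
  depth 1: {4}
3 never appears.

Answer: UNREACHABLE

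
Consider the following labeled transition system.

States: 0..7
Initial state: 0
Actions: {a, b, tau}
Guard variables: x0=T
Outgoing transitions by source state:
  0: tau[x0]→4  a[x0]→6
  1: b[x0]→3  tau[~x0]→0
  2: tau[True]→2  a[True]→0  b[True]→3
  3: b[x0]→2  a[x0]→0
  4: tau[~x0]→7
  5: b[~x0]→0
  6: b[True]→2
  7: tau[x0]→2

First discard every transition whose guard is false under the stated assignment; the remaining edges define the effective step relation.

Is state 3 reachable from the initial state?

10 transition(s) survive guard evaluation.
depth 0: {0}
depth 1: {4,6}  now seen {0,4,6}
depth 2: {2}  now seen {0,2,4,6}
depth 3: {3}  now seen {0,2,3,4,6}
Reach set: {0,2,3,4,6}
Path to 3: a·b·b

Answer: REACHABLE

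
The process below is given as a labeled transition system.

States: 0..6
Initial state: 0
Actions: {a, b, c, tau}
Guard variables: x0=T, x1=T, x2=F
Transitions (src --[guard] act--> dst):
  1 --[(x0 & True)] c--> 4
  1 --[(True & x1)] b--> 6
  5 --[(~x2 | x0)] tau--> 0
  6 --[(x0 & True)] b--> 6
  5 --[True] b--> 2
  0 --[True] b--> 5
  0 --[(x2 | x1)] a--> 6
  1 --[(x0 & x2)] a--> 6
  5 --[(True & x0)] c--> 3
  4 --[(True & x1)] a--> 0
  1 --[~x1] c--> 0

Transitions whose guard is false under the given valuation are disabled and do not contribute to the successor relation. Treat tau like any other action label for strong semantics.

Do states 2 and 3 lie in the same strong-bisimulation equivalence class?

Bisimulation quotient by refinement:
  π0 = {{0,1,2,3,4,5,6}}
  π1 = {{0},{1},{2,3},{4},{5},{6}}
6 equivalence class(es) (converged in 2)
2∈{2,3}, 3∈{2,3}

Answer: BISIMILAR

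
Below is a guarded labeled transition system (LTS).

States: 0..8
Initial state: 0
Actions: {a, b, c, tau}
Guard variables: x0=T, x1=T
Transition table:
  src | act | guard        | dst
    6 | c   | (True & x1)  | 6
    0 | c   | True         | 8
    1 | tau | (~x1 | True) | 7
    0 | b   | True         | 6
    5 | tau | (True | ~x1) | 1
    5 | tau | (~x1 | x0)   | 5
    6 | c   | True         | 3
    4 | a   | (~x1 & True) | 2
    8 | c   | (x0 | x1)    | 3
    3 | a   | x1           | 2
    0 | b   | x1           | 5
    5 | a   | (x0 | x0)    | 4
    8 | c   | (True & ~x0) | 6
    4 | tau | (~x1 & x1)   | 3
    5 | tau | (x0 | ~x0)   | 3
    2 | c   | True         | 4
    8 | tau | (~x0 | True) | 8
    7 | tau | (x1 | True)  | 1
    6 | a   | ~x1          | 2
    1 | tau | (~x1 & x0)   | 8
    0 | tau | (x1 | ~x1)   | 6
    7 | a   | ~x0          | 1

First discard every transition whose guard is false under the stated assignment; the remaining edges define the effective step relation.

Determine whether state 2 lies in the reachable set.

Answer: REACHABLE

Analysis:
Guard filter leaves 16 enabled edge(s).
L0 = {0}
L1 = {5,6,8}  total {0,5,6,8}
L2 = {1,3,4}  total {0,1,3,4,5,6,8}
L3 = {2,7}  total {0,1,2,3,4,5,6,7,8}
Reachable = {0,1,2,3,4,5,6,7,8}
trace reaching 2: c·c·a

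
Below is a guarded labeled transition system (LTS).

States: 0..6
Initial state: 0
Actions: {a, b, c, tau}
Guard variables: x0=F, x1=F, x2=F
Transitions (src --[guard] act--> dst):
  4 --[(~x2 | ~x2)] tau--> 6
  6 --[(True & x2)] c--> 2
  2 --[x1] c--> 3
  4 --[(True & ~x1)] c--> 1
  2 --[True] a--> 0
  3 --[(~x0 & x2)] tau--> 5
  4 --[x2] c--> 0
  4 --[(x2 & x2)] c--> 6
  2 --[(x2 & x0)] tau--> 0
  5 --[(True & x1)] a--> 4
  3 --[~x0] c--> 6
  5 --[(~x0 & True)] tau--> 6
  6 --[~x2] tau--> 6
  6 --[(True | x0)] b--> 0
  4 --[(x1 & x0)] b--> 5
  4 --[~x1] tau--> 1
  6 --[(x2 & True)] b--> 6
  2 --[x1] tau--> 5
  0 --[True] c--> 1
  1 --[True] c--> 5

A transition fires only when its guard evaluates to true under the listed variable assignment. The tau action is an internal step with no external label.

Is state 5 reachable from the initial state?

Answer: REACHABLE

Trace:
10 transition(s) survive guard evaluation.
Layer 0: {0}
Layer 1: {1}  cumulative {0,1}
Layer 2: {5}  cumulative {0,1,5}
Layer 3: {6}  cumulative {0,1,5,6}
Reachable = {0,1,5,6}
trace reaching 5: c·c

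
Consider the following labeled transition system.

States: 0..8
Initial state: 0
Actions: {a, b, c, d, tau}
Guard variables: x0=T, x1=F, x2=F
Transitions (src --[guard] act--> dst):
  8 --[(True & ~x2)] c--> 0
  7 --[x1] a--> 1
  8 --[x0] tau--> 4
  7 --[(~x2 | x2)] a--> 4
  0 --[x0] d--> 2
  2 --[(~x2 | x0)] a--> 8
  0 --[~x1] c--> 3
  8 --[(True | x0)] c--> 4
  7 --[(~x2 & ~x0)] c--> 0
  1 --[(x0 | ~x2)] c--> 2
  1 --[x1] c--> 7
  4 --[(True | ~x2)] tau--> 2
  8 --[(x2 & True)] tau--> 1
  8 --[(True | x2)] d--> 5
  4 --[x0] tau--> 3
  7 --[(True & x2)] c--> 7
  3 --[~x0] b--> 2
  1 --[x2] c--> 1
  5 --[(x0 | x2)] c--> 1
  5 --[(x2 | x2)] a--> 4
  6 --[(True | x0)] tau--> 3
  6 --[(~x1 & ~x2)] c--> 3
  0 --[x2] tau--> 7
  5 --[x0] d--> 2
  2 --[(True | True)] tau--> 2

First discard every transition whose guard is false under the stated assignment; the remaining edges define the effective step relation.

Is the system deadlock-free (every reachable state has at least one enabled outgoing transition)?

Reach set: {0,1,2,3,4,5,8}
  0: c→3  d→2  [deg 2]
  1: c→2  [deg 1]
  2: a→8  tau→2  [deg 2]
  3: ∅  [STUCK]
  4: tau→2  tau→3  [deg 2]
  5: c→1  d→2  [deg 2]
  8: c→0  c→4  d→5  tau→4  [deg 4]
trace reaching 3: c

Answer: DEADLOCK at state 3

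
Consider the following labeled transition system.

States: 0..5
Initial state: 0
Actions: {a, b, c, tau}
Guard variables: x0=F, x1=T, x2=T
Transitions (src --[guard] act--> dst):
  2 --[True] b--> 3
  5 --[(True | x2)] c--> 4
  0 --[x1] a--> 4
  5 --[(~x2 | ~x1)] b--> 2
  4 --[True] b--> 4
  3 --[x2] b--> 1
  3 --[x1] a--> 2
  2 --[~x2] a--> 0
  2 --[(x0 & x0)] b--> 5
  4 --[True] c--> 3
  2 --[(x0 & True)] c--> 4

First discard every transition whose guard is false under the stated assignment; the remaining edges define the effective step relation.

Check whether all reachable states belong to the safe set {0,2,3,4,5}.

Allowed set {0,2,3,4,5}
Reach set: {0,1,2,3,4}
  0: ✓
  1: ✗ unsafe
  2: ✓
  3: ✓
  4: ✓
witness against invariant: a·c·b → 1

Answer: INVARIANT VIOLATED at state 1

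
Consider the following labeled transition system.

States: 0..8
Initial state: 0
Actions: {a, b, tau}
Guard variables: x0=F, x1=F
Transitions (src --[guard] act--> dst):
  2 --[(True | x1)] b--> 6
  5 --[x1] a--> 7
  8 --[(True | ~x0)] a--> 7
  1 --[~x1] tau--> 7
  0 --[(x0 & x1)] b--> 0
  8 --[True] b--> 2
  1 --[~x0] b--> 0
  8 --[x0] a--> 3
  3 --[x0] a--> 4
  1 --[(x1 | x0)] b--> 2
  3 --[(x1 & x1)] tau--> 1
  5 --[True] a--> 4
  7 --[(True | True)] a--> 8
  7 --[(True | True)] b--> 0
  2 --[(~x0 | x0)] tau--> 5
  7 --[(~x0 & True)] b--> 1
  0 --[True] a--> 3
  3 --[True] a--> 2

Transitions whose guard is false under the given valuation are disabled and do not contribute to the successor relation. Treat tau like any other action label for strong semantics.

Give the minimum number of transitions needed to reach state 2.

Answer: 2

Analysis:
Layered search for 2:
  L0 = {0}
  L1 = {3}
  L2 = {2}
2 enters at depth 2; path a·a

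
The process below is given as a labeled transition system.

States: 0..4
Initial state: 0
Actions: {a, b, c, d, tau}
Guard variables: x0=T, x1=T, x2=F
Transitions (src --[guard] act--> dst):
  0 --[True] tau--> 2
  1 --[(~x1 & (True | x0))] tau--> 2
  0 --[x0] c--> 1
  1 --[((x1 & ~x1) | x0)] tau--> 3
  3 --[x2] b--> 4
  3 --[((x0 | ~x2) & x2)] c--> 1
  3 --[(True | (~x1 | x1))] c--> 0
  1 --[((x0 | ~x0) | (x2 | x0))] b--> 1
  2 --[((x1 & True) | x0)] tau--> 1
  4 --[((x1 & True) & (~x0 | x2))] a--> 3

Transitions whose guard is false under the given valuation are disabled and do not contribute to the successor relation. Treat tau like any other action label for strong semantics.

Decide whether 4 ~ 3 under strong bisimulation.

Answer: NOT BISIMILAR

Analysis:
Compute ~ classes (split until stable):
  π0 = {{0,1,2,3,4}}
  π1 = {{0},{1},{2},{3},{4}}
5 equivalence class(es) (converged in 2)
[4]={4}  [3]={3}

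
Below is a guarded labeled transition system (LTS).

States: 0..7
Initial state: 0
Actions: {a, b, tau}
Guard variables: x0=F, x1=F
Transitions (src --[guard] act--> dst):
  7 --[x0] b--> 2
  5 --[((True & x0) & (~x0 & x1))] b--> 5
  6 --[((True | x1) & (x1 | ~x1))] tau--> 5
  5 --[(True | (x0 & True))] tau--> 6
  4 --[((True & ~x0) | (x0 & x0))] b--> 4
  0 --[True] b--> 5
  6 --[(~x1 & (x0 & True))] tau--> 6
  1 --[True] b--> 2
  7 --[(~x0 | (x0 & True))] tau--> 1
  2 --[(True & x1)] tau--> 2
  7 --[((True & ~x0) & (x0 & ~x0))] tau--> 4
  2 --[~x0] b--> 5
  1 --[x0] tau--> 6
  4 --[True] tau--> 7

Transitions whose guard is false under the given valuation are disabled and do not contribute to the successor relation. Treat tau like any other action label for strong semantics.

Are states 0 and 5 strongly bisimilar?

Refine partition for ~:
  P[0] = {{0,1,2,3,4,5,6,7}}
  P[1] = {{0,1,2},{3},{4},{5,6,7}}
  P[2] = {{0,2},{1},{3},{4},{5,6},{7}}
Fixed point at round 3; 6 class(es).
[0]={0,2}  [5]={5,6}

Answer: NOT BISIMILAR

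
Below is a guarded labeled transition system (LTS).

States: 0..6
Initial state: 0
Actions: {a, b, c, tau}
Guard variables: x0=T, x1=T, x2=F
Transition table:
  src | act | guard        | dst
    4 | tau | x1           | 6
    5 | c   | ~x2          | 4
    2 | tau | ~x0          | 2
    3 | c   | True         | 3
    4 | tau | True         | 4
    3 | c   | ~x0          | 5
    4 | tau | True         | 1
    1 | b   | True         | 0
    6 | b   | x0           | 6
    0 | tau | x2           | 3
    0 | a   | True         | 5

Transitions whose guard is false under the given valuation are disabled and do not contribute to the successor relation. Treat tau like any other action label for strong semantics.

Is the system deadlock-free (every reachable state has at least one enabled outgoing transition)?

Reach set: {0,1,4,5,6}
  0: a→5  [1 exit(s)]
  1: b→0  [1 exit(s)]
  4: tau→1  tau→4  tau→6  [3 exit(s)]
  5: c→4  [1 exit(s)]
  6: b→6  [1 exit(s)]

Answer: DEADLOCK-FREE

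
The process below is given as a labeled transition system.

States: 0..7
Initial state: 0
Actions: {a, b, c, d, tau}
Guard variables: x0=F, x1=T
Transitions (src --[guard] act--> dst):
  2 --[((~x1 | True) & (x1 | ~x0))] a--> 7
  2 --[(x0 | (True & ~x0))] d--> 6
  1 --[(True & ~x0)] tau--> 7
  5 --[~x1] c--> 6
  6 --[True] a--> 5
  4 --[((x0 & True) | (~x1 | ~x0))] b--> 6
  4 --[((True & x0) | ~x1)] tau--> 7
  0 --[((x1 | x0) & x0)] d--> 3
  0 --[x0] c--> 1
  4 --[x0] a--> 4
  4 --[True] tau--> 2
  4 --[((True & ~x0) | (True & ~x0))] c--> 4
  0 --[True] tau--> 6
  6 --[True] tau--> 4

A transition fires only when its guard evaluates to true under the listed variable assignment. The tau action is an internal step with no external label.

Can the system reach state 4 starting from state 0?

Guard filter leaves 9 enabled edge(s).
L0 = {0}
L1 = {6}  now seen {0,6}
L2 = {4,5}  now seen {0,4,5,6}
L3 = {2}  now seen {0,2,4,5,6}
L4 = {7}  now seen {0,2,4,5,6,7}
Reachable = {0,2,4,5,6,7}
Path to 4: tau·tau

Answer: REACHABLE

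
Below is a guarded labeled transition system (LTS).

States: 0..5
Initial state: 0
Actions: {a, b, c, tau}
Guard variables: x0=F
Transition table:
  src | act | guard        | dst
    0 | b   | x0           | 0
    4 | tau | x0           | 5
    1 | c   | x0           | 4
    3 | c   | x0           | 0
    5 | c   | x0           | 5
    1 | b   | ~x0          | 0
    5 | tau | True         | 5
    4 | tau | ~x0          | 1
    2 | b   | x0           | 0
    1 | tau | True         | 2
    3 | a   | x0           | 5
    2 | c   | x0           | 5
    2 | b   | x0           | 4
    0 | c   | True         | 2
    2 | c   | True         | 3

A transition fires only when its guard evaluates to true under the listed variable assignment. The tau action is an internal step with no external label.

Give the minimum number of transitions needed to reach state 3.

Breadth-first toward 3:
  depth 0: {0}
  depth 1: {2}
  depth 2: {3}
depth(3)=2, e.g. c·c

Answer: 2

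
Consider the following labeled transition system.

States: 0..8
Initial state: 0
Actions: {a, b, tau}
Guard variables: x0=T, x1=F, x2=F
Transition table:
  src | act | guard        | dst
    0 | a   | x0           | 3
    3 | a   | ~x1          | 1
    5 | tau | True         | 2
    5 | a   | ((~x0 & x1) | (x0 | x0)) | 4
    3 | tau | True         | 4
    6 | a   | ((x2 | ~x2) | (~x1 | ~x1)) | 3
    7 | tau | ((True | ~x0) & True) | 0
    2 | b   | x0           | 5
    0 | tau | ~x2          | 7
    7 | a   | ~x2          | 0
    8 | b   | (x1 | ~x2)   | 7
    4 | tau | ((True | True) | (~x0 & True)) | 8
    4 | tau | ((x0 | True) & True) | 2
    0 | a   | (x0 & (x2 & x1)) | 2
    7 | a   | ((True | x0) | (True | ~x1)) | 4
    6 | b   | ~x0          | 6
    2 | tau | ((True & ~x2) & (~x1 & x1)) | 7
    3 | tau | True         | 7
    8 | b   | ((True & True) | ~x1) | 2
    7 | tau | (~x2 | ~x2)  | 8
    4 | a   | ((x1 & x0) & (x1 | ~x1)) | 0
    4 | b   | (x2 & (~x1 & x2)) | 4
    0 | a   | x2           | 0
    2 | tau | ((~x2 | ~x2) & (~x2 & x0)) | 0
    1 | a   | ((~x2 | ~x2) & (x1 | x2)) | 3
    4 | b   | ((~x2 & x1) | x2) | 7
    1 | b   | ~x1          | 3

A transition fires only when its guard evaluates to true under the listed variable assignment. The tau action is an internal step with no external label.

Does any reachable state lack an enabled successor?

Answer: DEADLOCK-FREE

Working:
Reachable = {0,1,2,3,4,5,7,8}
  0: a→3  tau→7  [deg 2]
  1: b→3  [deg 1]
  2: b→5  tau→0  [deg 2]
  3: a→1  tau→4  tau→7  [deg 3]
  4: tau→2  tau→8  [deg 2]
  5: a→4  tau→2  [deg 2]
  7: a→0  a→4  tau→0  tau→8  [deg 4]
  8: b→2  b→7  [deg 2]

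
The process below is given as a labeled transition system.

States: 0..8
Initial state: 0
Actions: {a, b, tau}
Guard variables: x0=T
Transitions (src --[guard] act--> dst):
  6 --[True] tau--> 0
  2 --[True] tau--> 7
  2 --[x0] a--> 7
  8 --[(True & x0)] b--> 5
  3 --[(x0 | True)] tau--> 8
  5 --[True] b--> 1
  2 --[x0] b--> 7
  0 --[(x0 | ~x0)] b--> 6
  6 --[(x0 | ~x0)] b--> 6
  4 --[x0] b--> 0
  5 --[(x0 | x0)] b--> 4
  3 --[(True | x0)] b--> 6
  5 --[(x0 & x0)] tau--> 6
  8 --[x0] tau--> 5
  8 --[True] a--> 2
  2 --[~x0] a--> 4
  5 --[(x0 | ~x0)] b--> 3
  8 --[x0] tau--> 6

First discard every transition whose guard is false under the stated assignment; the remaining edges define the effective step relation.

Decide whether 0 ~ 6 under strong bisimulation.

Refine partition for ~:
  P[0] = {{0,1,2,3,4,5,6,7,8}}
  P[1] = {{0,4},{1,7},{2,8},{3,5,6}}
  P[2] = {{0},{1,7},{2},{3},{4},{5},{6},{8}}
stable after 3 split(s): 8 block(s)
class of 0: {0}; class of 6: {6}

Answer: NOT BISIMILAR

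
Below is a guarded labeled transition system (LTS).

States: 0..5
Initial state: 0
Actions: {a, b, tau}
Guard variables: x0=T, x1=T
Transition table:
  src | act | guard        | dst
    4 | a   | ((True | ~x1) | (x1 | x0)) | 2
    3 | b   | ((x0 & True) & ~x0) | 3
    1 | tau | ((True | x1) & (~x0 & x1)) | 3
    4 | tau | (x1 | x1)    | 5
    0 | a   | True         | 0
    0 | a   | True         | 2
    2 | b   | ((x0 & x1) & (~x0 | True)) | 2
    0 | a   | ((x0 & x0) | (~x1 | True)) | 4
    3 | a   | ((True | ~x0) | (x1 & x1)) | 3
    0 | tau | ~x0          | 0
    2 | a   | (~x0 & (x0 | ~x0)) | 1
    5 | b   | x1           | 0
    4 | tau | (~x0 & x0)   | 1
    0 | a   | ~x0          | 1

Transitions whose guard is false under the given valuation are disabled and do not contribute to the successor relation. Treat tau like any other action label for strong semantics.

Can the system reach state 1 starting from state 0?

After dropping false guards: 8 live edges.
depth 0: {0}
depth 1: {2,4}  now seen {0,2,4}
depth 2: {5}  now seen {0,2,4,5}
Reachable = {0,2,4,5}

Answer: UNREACHABLE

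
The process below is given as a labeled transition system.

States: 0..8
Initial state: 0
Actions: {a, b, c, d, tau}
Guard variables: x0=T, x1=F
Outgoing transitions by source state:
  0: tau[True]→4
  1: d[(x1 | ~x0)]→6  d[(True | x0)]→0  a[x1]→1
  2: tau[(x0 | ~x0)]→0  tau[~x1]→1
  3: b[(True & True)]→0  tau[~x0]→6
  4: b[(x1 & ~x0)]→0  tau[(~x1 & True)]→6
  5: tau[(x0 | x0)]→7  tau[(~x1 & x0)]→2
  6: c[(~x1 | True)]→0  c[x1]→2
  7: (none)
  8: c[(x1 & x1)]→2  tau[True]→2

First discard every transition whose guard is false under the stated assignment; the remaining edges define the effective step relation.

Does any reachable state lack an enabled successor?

Answer: DEADLOCK-FREE

Working:
R = {0,4,6}
  0: tau→4  [deg 1]
  4: tau→6  [deg 1]
  6: c→0  [deg 1]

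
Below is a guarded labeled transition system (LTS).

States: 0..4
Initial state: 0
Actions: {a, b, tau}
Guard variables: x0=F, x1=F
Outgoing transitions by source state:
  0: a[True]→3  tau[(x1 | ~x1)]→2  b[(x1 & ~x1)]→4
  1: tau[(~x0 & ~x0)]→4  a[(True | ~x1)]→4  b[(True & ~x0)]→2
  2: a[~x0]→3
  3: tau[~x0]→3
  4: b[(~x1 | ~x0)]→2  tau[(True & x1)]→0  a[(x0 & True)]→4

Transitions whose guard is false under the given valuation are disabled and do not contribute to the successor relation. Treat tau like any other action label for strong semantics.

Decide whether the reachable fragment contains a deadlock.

Reach set: {0,2,3}
  0: a→3  tau→2  [2 exit(s)]
  2: a→3  [1 exit(s)]
  3: tau→3  [1 exit(s)]

Answer: DEADLOCK-FREE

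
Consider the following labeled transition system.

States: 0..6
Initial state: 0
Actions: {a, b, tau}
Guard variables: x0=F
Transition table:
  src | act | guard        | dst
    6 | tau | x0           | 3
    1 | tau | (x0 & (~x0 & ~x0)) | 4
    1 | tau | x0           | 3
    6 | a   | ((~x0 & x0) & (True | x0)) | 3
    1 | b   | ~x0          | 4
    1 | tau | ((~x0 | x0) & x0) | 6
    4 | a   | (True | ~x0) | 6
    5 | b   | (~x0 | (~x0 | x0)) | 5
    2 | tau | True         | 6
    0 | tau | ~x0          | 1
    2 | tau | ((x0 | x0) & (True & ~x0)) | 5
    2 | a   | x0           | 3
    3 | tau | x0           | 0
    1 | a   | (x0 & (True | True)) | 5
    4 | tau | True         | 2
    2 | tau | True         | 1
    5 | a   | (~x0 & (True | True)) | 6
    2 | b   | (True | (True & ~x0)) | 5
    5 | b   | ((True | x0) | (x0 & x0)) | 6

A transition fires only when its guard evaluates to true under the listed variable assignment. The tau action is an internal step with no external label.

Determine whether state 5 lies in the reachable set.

10 transition(s) survive guard evaluation.
L0 = {0}
L1 = {1}  now seen {0,1}
L2 = {4}  now seen {0,1,4}
L3 = {2,6}  now seen {0,1,2,4,6}
L4 = {5}  now seen {0,1,2,4,5,6}
R = {0,1,2,4,5,6}
trace reaching 5: tau·b·tau·b

Answer: REACHABLE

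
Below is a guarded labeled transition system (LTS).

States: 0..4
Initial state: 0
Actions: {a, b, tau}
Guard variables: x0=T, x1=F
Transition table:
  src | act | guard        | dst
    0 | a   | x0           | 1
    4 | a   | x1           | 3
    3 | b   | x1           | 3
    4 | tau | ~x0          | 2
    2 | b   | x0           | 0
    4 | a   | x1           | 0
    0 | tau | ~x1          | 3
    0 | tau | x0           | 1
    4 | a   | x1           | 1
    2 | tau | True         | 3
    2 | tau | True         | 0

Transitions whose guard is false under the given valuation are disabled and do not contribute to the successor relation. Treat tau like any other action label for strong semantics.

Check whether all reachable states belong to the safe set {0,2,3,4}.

Safe = {0,2,3,4}
Reachable = {0,1,3}
  0: safe
  1: outside
  3: safe
counterexample path to 1: a

Answer: INVARIANT VIOLATED at state 1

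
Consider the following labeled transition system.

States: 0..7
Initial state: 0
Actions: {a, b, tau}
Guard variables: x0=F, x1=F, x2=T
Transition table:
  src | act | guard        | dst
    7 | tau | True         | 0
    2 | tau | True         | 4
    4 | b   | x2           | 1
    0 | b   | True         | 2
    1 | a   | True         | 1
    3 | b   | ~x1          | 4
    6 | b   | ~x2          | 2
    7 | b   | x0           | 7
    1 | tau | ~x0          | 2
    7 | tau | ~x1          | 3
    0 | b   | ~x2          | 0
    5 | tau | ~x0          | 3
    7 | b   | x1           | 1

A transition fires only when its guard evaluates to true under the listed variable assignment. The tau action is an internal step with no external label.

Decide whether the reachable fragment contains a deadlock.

Answer: DEADLOCK-FREE

Working:
Reachable = {0,1,2,4}
  0: b→2  [1 out]
  1: a→1  tau→2  [2 out]
  2: tau→4  [1 out]
  4: b→1  [1 out]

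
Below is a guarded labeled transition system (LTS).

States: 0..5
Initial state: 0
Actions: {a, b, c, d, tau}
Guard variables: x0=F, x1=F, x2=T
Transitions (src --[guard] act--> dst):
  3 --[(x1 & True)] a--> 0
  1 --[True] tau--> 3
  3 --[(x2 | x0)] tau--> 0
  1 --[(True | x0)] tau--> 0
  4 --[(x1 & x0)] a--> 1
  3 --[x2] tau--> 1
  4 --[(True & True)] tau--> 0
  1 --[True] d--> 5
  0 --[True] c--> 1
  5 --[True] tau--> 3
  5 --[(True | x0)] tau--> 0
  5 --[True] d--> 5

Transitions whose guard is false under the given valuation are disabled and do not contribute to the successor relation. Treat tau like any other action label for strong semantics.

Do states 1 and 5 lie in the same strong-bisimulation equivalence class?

Answer: BISIMILAR

Working:
Compute ~ classes (split until stable):
  π0 = {{0,1,2,3,4,5}}
  π1 = {{0},{1,5},{2},{3,4}}
  π2 = {{0},{1,5},{2},{3},{4}}
5 equivalence class(es) (converged in 3)
[1]={1,5}  [5]={1,5}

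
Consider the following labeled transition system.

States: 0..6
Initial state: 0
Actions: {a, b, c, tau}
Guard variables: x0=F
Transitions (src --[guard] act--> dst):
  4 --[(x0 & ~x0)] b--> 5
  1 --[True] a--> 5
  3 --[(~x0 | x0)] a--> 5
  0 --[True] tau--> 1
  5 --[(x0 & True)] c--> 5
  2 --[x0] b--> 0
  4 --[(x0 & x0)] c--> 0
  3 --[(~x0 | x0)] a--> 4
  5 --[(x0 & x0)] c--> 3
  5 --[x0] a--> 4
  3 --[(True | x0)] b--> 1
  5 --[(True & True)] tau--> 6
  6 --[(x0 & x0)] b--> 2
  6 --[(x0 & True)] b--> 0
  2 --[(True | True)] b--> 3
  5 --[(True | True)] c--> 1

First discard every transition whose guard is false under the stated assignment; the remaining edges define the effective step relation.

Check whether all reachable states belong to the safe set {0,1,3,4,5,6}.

Safe = {0,1,3,4,5,6}
Reachable = {0,1,5,6}
  0: ✓
  1: ✓
  5: ✓
  6: ✓

Answer: INVARIANT HOLDS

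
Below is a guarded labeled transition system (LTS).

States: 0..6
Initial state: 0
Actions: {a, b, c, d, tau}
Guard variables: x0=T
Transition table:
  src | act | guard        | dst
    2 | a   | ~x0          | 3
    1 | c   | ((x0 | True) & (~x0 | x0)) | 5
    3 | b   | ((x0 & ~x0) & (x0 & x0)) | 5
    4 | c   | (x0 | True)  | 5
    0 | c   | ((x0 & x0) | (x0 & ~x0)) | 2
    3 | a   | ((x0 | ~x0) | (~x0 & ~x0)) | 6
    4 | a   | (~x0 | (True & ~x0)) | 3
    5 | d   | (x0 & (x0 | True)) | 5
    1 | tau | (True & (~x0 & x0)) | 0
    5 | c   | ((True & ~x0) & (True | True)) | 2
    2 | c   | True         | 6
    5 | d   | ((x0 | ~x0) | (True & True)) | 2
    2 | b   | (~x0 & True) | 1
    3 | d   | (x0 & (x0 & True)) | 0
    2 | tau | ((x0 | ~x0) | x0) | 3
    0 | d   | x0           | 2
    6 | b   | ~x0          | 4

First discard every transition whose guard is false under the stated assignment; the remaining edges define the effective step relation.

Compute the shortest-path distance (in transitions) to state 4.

BFS to 4:
  L0 = {0}
  L1 = {2}
  L2 = {3,6}
4 never appears.

Answer: UNREACHABLE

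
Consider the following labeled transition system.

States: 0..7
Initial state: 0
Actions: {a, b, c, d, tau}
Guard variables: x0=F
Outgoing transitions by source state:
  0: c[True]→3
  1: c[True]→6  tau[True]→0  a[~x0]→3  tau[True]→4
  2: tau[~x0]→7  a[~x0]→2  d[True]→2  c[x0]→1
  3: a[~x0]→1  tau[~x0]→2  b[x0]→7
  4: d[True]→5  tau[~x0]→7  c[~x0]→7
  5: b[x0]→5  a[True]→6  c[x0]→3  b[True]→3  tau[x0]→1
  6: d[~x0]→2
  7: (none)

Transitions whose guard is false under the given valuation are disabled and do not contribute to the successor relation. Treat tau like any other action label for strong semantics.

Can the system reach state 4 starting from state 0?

16 transition(s) survive guard evaluation.
L0 = {0}
L1 = {3}  total {0,3}
L2 = {1,2}  total {0,1,2,3}
L3 = {4,6,7}  total {0,1,2,3,4,6,7}
L4 = {5}  total {0,1,2,3,4,5,6,7}
Reach set: {0,1,2,3,4,5,6,7}
trace reaching 4: c·a·tau

Answer: REACHABLE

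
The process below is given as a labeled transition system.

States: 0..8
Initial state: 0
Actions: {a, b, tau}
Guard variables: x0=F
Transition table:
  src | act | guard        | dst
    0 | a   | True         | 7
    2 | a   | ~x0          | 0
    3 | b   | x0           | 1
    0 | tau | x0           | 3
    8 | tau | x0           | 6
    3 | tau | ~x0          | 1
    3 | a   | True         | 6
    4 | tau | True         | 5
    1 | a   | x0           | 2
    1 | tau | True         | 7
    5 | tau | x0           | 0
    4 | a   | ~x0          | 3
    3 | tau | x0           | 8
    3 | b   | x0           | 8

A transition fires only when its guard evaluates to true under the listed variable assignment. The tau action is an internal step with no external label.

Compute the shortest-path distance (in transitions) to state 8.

BFS to 8:
  depth 0: {0}
  depth 1: {7}
8 never appears.

Answer: UNREACHABLE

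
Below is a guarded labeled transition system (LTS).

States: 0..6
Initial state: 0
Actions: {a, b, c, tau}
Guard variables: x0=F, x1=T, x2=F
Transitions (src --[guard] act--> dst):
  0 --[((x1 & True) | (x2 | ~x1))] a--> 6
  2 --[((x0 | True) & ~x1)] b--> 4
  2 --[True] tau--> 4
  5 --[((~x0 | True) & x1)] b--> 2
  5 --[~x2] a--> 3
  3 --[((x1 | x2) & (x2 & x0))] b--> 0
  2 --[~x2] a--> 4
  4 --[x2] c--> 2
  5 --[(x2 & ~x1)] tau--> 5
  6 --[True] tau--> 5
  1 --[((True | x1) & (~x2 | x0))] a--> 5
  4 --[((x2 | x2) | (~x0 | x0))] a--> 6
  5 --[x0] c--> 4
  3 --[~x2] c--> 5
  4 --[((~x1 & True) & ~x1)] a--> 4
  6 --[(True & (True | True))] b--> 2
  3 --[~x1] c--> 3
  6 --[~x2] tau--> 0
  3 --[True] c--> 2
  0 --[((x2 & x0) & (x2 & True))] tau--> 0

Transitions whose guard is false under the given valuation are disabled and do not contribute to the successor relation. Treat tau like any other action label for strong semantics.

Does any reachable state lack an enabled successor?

Answer: DEADLOCK-FREE

Trace:
Reach set: {0,2,3,4,5,6}
  0: a→6  [deg 1]
  2: a→4  tau→4  [deg 2]
  3: c→2  c→5  [deg 2]
  4: a→6  [deg 1]
  5: a→3  b→2  [deg 2]
  6: b→2  tau→0  tau→5  [deg 3]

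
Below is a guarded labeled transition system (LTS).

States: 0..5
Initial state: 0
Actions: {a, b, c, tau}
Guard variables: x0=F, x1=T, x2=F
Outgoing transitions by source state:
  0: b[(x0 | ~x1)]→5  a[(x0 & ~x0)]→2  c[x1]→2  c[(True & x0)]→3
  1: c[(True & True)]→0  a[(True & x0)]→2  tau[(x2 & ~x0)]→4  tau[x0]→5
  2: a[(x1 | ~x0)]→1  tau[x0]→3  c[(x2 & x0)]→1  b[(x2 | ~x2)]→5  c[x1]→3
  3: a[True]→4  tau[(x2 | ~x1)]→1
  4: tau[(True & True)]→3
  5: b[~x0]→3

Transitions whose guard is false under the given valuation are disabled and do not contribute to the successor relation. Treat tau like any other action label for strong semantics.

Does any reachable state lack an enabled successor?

Reachable = {0,1,2,3,4,5}
  0: c→2  [1 exit(s)]
  1: c→0  [1 exit(s)]
  2: a→1  b→5  c→3  [3 exit(s)]
  3: a→4  [1 exit(s)]
  4: tau→3  [1 exit(s)]
  5: b→3  [1 exit(s)]

Answer: DEADLOCK-FREE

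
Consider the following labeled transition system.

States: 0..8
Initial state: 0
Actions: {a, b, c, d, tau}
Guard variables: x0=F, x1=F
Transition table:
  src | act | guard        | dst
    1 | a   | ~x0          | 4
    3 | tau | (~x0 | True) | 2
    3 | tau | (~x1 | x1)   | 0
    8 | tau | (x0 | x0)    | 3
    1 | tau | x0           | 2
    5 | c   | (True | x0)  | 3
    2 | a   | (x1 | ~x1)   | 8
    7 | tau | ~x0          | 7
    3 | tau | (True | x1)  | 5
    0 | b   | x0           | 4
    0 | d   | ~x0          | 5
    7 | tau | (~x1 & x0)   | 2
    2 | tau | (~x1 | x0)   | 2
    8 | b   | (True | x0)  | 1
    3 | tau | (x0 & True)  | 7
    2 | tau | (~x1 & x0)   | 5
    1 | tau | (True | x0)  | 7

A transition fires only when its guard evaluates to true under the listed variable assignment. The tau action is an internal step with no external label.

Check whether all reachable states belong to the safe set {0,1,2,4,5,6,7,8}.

Inv-set: {0,1,2,4,5,6,7,8}
Reachable = {0,1,2,3,4,5,7,8}
  0: safe
  1: safe
  2: safe
  3: VIOLATES
  4: safe
  5: safe
  7: safe
  8: safe
reach 3 via d·c — violates

Answer: INVARIANT VIOLATED at state 3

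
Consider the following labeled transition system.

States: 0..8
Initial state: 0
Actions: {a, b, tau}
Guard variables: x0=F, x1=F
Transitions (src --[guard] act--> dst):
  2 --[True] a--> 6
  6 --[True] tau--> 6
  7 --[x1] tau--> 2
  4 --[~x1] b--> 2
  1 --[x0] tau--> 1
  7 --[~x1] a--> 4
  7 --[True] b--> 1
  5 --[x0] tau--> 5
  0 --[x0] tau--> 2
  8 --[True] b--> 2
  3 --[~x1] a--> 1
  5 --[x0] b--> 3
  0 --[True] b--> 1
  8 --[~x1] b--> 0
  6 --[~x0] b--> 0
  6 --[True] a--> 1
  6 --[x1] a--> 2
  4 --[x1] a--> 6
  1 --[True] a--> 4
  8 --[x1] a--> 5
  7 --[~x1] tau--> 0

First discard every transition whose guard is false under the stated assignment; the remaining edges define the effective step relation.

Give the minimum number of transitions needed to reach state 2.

Answer: 3

Analysis:
Breadth-first toward 2:
  depth 0: {0}
  depth 1: {1}
  depth 2: {4}
  depth 3: {2}
depth(2)=3, e.g. b·a·b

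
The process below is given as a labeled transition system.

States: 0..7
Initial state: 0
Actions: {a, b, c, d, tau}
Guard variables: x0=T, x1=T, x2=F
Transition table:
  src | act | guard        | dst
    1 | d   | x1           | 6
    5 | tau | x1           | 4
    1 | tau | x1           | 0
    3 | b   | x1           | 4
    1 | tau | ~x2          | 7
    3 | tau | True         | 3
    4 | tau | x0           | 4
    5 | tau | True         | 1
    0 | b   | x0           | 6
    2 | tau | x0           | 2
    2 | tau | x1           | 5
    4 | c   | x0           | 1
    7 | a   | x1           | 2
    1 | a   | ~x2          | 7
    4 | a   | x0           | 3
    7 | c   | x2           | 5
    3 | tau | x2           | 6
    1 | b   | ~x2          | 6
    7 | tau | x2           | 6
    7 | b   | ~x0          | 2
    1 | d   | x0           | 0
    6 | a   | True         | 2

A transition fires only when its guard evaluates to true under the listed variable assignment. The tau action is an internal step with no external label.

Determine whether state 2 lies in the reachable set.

Answer: REACHABLE

Working:
After dropping false guards: 18 live edges.
depth 0: {0}
depth 1: {6}  now seen {0,6}
depth 2: {2}  now seen {0,2,6}
depth 3: {5}  now seen {0,2,5,6}
depth 4: {1,4}  now seen {0,1,2,4,5,6}
depth 5: {3,7}  now seen {0,1,2,3,4,5,6,7}
Reach set: {0,1,2,3,4,5,6,7}
Path to 2: b·a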